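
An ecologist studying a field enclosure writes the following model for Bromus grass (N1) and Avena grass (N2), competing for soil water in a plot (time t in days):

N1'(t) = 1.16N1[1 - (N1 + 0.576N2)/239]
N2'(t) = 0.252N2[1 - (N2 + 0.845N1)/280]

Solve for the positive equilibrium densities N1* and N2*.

Setting both brackets to zero gives the nullclines N1 + 0.576N2 = 239 and 0.845N1 + N2 = 280.
Substituting N2 = 280 - 0.845N1 into the first: N1(1 - 0.576·0.845) = 239 - 0.576·280.
So N1* = 77.7/0.513 = 151, and then N2* = 280 - 0.845·151 = 152.

N1* ≈ 151, N2* ≈ 152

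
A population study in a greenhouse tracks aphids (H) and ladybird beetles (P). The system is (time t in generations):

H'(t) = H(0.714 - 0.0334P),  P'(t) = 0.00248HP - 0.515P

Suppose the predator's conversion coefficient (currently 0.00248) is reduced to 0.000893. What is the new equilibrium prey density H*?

At the interior fixed point, setting dP/dt = 0 with P > 0 fixes H* = (predator death rate)/(HP coefficient) — independent of the other coefficients.
With the change, H* = 0.515/0.000893 = 577; it rises from 208.

H* ≈ 577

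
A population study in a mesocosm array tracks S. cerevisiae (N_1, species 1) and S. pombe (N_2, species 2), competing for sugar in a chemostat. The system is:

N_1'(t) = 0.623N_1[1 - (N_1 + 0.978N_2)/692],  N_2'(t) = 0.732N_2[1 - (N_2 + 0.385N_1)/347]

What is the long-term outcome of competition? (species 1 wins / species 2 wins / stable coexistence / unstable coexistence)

stable coexistence

Compare the nullcline intercepts: K1/α12 = 692/0.978 = 708 > K2 = 347; K2/α21 = 347/0.385 = 901 > K1 = 692.
Since both inequalities hold, each species can invade when rare, so the interior equilibrium is stable.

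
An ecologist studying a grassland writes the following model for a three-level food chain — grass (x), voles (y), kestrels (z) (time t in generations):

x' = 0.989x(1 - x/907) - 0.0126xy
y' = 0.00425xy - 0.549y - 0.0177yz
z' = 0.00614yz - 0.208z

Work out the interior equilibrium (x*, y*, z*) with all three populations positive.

From dz/dt = 0: 0.00614y* = 0.208, so y* = 33.9.
From dx/dt = 0: 0.989(1 - x*/907) = 0.0126·33.9, giving x* = 907·(1 - 0.432) = 516.
From dy/dt = 0: 0.00425·516 - 0.549 = 0.0177z*, so z* = 1.64/0.0177 = 92.8.

x* ≈ 516, y* ≈ 33.9, z* ≈ 92.8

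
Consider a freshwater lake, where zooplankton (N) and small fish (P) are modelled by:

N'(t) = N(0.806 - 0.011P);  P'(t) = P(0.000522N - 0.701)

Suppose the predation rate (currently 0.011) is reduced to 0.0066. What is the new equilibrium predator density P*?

At the interior fixed point, setting dN/dt = 0 with N > 0 fixes P* = (prey growth rate)/(NP coefficient) — independent of the other coefficients.
With the change, P* = 0.806/0.0066 = 122; it rises from 73.3.

P* ≈ 122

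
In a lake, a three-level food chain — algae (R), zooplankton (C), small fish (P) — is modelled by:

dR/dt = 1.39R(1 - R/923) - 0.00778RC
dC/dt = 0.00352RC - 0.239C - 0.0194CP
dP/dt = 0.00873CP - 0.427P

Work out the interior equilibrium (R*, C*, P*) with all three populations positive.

From dP/dt = 0: 0.00873C* = 0.427, so C* = 48.9.
From dR/dt = 0: 1.39(1 - R*/923) = 0.00778·48.9, giving R* = 923·(1 - 0.274) = 670.
From dC/dt = 0: 0.00352·670 - 0.239 = 0.0194P*, so P* = 2.12/0.0194 = 109.

R* ≈ 670, C* ≈ 48.9, P* ≈ 109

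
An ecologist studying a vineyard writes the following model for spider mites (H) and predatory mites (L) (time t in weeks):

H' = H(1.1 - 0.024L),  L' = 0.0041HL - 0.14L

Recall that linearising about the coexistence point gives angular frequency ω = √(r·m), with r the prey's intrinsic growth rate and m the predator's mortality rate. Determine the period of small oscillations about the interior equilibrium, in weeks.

T ≈ 16 weeks

Here r = 1.1 and m = 0.14, so r·m = 0.154.
ω = √0.154 = 0.392 per week, hence T = 2π/ω ≈ 16 weeks.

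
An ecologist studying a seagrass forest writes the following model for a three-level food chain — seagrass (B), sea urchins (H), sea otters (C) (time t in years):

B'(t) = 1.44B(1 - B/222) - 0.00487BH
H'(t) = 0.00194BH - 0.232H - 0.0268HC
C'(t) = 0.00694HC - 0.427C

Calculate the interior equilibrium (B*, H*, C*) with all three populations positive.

B* ≈ 176, H* ≈ 61.5, C* ≈ 4.07

From dC/dt = 0: 0.00694H* = 0.427, so H* = 61.5.
From dB/dt = 0: 1.44(1 - B*/222) = 0.00487·61.5, giving B* = 222·(1 - 0.208) = 176.
From dH/dt = 0: 0.00194·176 - 0.232 = 0.0268C*, so C* = 0.109/0.0268 = 4.07.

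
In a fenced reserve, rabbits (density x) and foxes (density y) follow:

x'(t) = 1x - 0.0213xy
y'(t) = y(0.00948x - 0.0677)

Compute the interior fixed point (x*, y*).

Set dy/dt = 0 with y > 0: 0.00948x - 0.0677 = 0, so x* = 0.0677/0.00948 = 7.14.
Set dx/dt = 0 with x > 0: 1 - 0.0213y = 0, so y* = 1/0.0213 = 46.9.

x* ≈ 7.14, y* ≈ 46.9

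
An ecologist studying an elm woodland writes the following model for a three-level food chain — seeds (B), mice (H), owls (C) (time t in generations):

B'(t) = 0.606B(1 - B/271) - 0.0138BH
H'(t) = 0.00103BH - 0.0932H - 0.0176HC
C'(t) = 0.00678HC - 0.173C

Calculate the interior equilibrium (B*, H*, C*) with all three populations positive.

B* ≈ 114, H* ≈ 25.5, C* ≈ 1.35

From dC/dt = 0: 0.00678H* = 0.173, so H* = 25.5.
From dB/dt = 0: 0.606(1 - B*/271) = 0.0138·25.5, giving B* = 271·(1 - 0.581) = 114.
From dH/dt = 0: 0.00103·114 - 0.0932 = 0.0176C*, so C* = 0.0237/0.0176 = 1.35.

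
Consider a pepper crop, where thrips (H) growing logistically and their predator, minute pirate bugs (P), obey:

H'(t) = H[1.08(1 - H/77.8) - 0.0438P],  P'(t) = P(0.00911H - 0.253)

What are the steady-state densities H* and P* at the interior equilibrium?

From dP/dt = 0 with P > 0: 0.00911H* = 0.253, so H* = 27.8.
Substitute into dH/dt = 0: 1.08(1 - 27.8/77.8) = 0.0438P*.
The bracket is 0.643, giving P* = 0.694/0.0438 = 15.9.

H* ≈ 27.8, P* ≈ 15.9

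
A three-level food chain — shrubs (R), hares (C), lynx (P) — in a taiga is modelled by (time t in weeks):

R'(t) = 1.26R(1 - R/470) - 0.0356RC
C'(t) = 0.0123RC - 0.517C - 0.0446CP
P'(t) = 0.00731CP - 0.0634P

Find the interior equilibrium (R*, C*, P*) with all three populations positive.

R* ≈ 355, C* ≈ 8.67, P* ≈ 86.3

From dP/dt = 0: 0.00731C* = 0.0634, so C* = 8.67.
From dR/dt = 0: 1.26(1 - R*/470) = 0.0356·8.67, giving R* = 470·(1 - 0.245) = 355.
From dC/dt = 0: 0.0123·355 - 0.517 = 0.0446P*, so P* = 3.85/0.0446 = 86.3.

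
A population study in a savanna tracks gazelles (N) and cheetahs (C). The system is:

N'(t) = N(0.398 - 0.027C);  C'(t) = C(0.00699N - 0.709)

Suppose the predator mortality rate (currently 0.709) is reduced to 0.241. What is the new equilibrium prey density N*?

N* ≈ 34.5

At the interior fixed point, setting dC/dt = 0 with C > 0 fixes N* = (predator death rate)/(NC coefficient) — independent of the other coefficients.
With the change, N* = 0.241/0.00699 = 34.5; it falls from 101.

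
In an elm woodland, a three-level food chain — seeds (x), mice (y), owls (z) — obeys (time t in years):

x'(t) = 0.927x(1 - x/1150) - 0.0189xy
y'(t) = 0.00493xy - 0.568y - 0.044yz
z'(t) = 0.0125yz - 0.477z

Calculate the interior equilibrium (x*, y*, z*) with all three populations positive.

x* ≈ 255, y* ≈ 38.2, z* ≈ 15.7

From dz/dt = 0: 0.0125y* = 0.477, so y* = 38.2.
From dx/dt = 0: 0.927(1 - x*/1150) = 0.0189·38.2, giving x* = 1150·(1 - 0.778) = 255.
From dy/dt = 0: 0.00493·255 - 0.568 = 0.044z*, so z* = 0.691/0.044 = 15.7.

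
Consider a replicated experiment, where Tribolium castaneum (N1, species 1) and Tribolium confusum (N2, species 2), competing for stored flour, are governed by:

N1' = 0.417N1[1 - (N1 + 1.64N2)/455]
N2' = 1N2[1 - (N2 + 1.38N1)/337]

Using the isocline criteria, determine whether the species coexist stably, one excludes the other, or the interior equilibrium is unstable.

Compare the nullcline intercepts: K1/α12 = 455/1.64 = 277 < K2 = 337; K2/α21 = 337/1.38 = 244 < K1 = 455.
Since both are reversed, neither can invade when rare; the interior point is a saddle.

unstable coexistence (outcome depends on initial conditions)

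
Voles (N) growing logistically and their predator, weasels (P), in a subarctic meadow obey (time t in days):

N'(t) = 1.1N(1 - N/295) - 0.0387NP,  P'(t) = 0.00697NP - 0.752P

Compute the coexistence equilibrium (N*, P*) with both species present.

N* ≈ 108, P* ≈ 18

From dP/dt = 0 with P > 0: 0.00697N* = 0.752, so N* = 108.
Substitute into dN/dt = 0: 1.1(1 - 108/295) = 0.0387P*.
The bracket is 0.634, giving P* = 0.698/0.0387 = 18.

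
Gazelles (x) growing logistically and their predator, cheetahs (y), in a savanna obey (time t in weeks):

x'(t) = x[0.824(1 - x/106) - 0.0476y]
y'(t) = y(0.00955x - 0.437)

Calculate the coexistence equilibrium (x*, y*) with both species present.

From dy/dt = 0 with y > 0: 0.00955x* = 0.437, so x* = 45.8.
Substitute into dx/dt = 0: 0.824(1 - 45.8/106) = 0.0476y*.
The bracket is 0.568, giving y* = 0.468/0.0476 = 9.84.

x* ≈ 45.8, y* ≈ 9.84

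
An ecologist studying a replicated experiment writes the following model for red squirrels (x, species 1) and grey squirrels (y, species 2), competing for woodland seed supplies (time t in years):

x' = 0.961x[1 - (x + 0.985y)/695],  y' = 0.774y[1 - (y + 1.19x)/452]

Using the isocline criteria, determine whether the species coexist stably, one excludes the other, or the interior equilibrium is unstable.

Compare the nullcline intercepts: K1/α12 = 695/0.985 = 706 > K2 = 452; K2/α21 = 452/1.19 = 380 < K1 = 695.
Since the inequalities point opposite ways, species 1 can invade but species 2 cannot.

species 1 excludes species 2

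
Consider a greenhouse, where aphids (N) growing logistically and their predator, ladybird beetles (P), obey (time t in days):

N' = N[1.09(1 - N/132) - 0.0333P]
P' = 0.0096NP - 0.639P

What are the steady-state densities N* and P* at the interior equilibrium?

N* ≈ 66.6, P* ≈ 16.2

From dP/dt = 0 with P > 0: 0.0096N* = 0.639, so N* = 66.6.
Substitute into dN/dt = 0: 1.09(1 - 66.6/132) = 0.0333P*.
The bracket is 0.496, giving P* = 0.54/0.0333 = 16.2.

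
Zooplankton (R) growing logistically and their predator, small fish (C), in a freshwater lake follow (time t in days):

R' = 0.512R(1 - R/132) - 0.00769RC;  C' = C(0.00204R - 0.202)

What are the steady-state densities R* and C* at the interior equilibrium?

R* ≈ 99, C* ≈ 16.6

From dC/dt = 0 with C > 0: 0.00204R* = 0.202, so R* = 99.
Substitute into dR/dt = 0: 0.512(1 - 99/132) = 0.00769C*.
The bracket is 0.25, giving C* = 0.128/0.00769 = 16.6.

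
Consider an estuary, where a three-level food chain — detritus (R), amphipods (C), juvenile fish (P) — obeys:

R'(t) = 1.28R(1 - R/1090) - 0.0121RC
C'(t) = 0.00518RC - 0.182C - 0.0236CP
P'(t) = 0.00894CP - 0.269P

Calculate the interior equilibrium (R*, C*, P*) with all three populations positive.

From dP/dt = 0: 0.00894C* = 0.269, so C* = 30.1.
From dR/dt = 0: 1.28(1 - R*/1090) = 0.0121·30.1, giving R* = 1090·(1 - 0.284) = 780.
From dC/dt = 0: 0.00518·780 - 0.182 = 0.0236P*, so P* = 3.86/0.0236 = 163.

R* ≈ 780, C* ≈ 30.1, P* ≈ 163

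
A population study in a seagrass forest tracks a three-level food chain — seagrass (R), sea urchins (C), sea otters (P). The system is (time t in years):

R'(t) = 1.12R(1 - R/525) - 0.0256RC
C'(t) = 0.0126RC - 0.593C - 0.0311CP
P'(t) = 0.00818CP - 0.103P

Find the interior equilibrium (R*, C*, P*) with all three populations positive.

R* ≈ 374, C* ≈ 12.6, P* ≈ 132

From dP/dt = 0: 0.00818C* = 0.103, so C* = 12.6.
From dR/dt = 0: 1.12(1 - R*/525) = 0.0256·12.6, giving R* = 525·(1 - 0.288) = 374.
From dC/dt = 0: 0.0126·374 - 0.593 = 0.0311P*, so P* = 4.12/0.0311 = 132.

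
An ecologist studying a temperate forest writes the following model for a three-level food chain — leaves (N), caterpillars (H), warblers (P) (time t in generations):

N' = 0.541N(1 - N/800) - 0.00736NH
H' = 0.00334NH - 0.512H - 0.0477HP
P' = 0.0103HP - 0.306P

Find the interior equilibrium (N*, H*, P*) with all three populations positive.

From dP/dt = 0: 0.0103H* = 0.306, so H* = 29.7.
From dN/dt = 0: 0.541(1 - N*/800) = 0.00736·29.7, giving N* = 800·(1 - 0.404) = 477.
From dH/dt = 0: 0.00334·477 - 0.512 = 0.0477P*, so P* = 1.08/0.0477 = 22.6.

N* ≈ 477, H* ≈ 29.7, P* ≈ 22.6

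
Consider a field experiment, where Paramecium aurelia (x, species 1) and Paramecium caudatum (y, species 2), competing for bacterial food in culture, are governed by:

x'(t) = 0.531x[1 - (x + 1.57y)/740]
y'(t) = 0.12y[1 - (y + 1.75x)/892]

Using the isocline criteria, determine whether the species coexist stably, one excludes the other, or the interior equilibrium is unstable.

Compare the nullcline intercepts: K1/α12 = 740/1.57 = 471 < K2 = 892; K2/α21 = 892/1.75 = 510 < K1 = 740.
Since both are reversed, neither can invade when rare; the interior point is a saddle.

unstable coexistence (outcome depends on initial conditions)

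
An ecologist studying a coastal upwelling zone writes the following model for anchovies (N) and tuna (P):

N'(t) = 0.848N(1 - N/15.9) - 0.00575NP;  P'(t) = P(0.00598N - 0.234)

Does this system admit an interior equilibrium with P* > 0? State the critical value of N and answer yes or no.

The predator equation gives dP/dt > 0 only when N > 0.234/0.00598 = 39.1.
Without the predator, N → K = 15.9. Since 15.9 < 39.1, the predator cannot invade.

Threshold N = 39.1; K < 39.1, so no, the predator goes extinct.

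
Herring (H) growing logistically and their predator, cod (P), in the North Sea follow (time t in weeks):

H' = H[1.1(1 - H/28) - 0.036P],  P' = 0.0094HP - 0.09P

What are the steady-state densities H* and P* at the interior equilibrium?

From dP/dt = 0 with P > 0: 0.0094H* = 0.09, so H* = 9.57.
Substitute into dH/dt = 0: 1.1(1 - 9.57/28) = 0.036P*.
The bracket is 0.658, giving P* = 0.724/0.036 = 20.1.

H* ≈ 9.57, P* ≈ 20.1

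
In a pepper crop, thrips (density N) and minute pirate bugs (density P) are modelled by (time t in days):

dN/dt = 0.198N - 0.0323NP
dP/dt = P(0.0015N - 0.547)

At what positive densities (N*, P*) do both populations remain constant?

N* ≈ 365, P* ≈ 6.13

Set dP/dt = 0 with P > 0: 0.0015N - 0.547 = 0, so N* = 0.547/0.0015 = 365.
Set dN/dt = 0 with N > 0: 0.198 - 0.0323P = 0, so P* = 0.198/0.0323 = 6.13.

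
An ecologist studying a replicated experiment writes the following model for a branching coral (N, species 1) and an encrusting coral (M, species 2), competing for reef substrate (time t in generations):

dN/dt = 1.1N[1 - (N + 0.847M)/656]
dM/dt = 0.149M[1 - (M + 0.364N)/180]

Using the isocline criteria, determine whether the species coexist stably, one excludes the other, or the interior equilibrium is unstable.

species 1 excludes species 2

Compare the nullcline intercepts: K1/α12 = 656/0.847 = 774 > K2 = 180; K2/α21 = 180/0.364 = 495 < K1 = 656.
Since the inequalities point opposite ways, species 1 can invade but species 2 cannot.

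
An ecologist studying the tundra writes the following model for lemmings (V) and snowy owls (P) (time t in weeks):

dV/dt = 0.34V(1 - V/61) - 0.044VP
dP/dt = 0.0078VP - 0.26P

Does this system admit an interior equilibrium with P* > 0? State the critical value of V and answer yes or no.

The predator equation gives dP/dt > 0 only when V > 0.26/0.0078 = 33.3.
Without the predator, V → K = 61. Since 61 > 33.3, the predator can invade and persist.

Threshold V = 33.3; K > 33.3, so yes, the predator persists.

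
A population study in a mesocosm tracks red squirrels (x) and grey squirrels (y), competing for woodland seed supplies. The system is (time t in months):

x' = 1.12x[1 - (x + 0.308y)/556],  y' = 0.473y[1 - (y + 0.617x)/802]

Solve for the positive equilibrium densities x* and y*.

Setting both brackets to zero gives the nullclines x + 0.308y = 556 and 0.617x + y = 802.
Substituting y = 802 - 0.617x into the first: x(1 - 0.308·0.617) = 556 - 0.308·802.
So x* = 309/0.81 = 381, and then y* = 802 - 0.617·381 = 567.

x* ≈ 381, y* ≈ 567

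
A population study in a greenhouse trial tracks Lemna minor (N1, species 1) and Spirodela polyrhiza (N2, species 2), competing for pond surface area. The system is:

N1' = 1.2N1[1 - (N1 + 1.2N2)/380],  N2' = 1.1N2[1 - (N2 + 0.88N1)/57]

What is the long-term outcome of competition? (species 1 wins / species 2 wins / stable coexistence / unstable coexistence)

species 1 excludes species 2

Compare the nullcline intercepts: K1/α12 = 380/1.2 = 317 > K2 = 57; K2/α21 = 57/0.88 = 64.8 < K1 = 380.
Since the inequalities point opposite ways, species 1 can invade but species 2 cannot.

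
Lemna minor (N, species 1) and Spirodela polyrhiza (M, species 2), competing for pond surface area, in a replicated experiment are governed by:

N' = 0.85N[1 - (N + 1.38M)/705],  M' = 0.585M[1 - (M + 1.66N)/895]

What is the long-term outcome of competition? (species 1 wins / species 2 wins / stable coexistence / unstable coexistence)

unstable coexistence (outcome depends on initial conditions)

Compare the nullcline intercepts: K1/α12 = 705/1.38 = 511 < K2 = 895; K2/α21 = 895/1.66 = 539 < K1 = 705.
Since both are reversed, neither can invade when rare; the interior point is a saddle.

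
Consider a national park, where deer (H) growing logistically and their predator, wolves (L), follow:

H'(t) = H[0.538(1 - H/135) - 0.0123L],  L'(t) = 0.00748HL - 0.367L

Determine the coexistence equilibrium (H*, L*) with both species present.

H* ≈ 49.1, L* ≈ 27.8

From dL/dt = 0 with L > 0: 0.00748H* = 0.367, so H* = 49.1.
Substitute into dH/dt = 0: 0.538(1 - 49.1/135) = 0.0123L*.
The bracket is 0.637, giving L* = 0.342/0.0123 = 27.8.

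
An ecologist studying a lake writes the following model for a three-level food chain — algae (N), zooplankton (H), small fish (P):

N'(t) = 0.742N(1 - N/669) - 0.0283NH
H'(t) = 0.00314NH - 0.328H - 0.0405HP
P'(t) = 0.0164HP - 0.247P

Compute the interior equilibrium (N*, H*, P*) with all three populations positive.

From dP/dt = 0: 0.0164H* = 0.247, so H* = 15.1.
From dN/dt = 0: 0.742(1 - N*/669) = 0.0283·15.1, giving N* = 669·(1 - 0.574) = 285.
From dH/dt = 0: 0.00314·285 - 0.328 = 0.0405P*, so P* = 0.566/0.0405 = 14.

N* ≈ 285, H* ≈ 15.1, P* ≈ 14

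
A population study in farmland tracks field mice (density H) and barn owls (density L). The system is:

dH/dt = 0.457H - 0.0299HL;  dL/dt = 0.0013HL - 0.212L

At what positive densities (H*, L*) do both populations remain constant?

H* ≈ 163, L* ≈ 15.3

Set dL/dt = 0 with L > 0: 0.0013H - 0.212 = 0, so H* = 0.212/0.0013 = 163.
Set dH/dt = 0 with H > 0: 0.457 - 0.0299L = 0, so L* = 0.457/0.0299 = 15.3.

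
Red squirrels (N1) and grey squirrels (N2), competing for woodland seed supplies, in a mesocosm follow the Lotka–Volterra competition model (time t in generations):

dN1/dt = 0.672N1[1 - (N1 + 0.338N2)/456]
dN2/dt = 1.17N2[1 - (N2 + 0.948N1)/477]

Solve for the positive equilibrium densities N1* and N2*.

N1* ≈ 434, N2* ≈ 65.8

Setting both brackets to zero gives the nullclines N1 + 0.338N2 = 456 and 0.948N1 + N2 = 477.
Substituting N2 = 477 - 0.948N1 into the first: N1(1 - 0.338·0.948) = 456 - 0.338·477.
So N1* = 295/0.68 = 434, and then N2* = 477 - 0.948·434 = 65.8.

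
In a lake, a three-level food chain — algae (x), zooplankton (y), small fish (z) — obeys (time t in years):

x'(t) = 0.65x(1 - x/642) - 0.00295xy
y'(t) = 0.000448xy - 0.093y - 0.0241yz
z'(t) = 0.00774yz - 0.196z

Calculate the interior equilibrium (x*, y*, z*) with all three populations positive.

x* ≈ 568, y* ≈ 25.3, z* ≈ 6.7

From dz/dt = 0: 0.00774y* = 0.196, so y* = 25.3.
From dx/dt = 0: 0.65(1 - x*/642) = 0.00295·25.3, giving x* = 642·(1 - 0.115) = 568.
From dy/dt = 0: 0.000448·568 - 0.093 = 0.0241z*, so z* = 0.162/0.0241 = 6.7.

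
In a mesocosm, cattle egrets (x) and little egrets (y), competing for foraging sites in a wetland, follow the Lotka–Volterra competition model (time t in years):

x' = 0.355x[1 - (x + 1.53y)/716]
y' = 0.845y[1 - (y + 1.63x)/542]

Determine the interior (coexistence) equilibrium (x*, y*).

Setting both brackets to zero gives the nullclines x + 1.53y = 716 and 1.63x + y = 542.
Substituting y = 542 - 1.63x into the first: x(1 - 1.53·1.63) = 716 - 1.53·542.
So x* = -113/-1.49 = 75.8, and then y* = 542 - 1.63·75.8 = 418.

x* ≈ 75.8, y* ≈ 418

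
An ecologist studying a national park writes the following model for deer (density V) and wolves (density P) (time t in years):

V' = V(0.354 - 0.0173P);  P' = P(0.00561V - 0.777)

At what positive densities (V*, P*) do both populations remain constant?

V* ≈ 139, P* ≈ 20.5

Set dP/dt = 0 with P > 0: 0.00561V - 0.777 = 0, so V* = 0.777/0.00561 = 139.
Set dV/dt = 0 with V > 0: 0.354 - 0.0173P = 0, so P* = 0.354/0.0173 = 20.5.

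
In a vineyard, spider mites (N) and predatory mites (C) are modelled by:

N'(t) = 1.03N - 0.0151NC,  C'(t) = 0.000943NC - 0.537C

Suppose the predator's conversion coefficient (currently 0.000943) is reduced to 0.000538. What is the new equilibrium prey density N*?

N* ≈ 998

At the interior fixed point, setting dC/dt = 0 with C > 0 fixes N* = (predator death rate)/(NC coefficient) — independent of the other coefficients.
With the change, N* = 0.537/0.000538 = 998; it rises from 569.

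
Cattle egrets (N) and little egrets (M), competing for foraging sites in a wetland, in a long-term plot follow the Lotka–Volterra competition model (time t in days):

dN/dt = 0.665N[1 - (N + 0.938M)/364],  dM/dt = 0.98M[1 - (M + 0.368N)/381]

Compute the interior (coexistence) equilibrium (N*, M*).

Setting both brackets to zero gives the nullclines N + 0.938M = 364 and 0.368N + M = 381.
Substituting M = 381 - 0.368N into the first: N(1 - 0.938·0.368) = 364 - 0.938·381.
So N* = 6.62/0.655 = 10.1, and then M* = 381 - 0.368·10.1 = 377.

N* ≈ 10.1, M* ≈ 377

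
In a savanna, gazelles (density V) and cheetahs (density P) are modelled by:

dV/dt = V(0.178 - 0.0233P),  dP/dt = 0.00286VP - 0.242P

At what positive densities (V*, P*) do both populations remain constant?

Set dP/dt = 0 with P > 0: 0.00286V - 0.242 = 0, so V* = 0.242/0.00286 = 84.6.
Set dV/dt = 0 with V > 0: 0.178 - 0.0233P = 0, so P* = 0.178/0.0233 = 7.64.

V* ≈ 84.6, P* ≈ 7.64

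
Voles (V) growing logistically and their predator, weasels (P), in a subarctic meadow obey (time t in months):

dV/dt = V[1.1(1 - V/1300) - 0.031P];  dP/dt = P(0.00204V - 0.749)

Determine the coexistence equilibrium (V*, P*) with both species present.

From dP/dt = 0 with P > 0: 0.00204V* = 0.749, so V* = 367.
Substitute into dV/dt = 0: 1.1(1 - 367/1300) = 0.031P*.
The bracket is 0.718, giving P* = 0.789/0.031 = 25.5.

V* ≈ 367, P* ≈ 25.5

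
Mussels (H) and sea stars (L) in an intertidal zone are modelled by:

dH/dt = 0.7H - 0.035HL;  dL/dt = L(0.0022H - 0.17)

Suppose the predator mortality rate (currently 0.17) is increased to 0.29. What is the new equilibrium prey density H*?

At the interior fixed point, setting dL/dt = 0 with L > 0 fixes H* = (predator death rate)/(HL coefficient) — independent of the other coefficients.
With the change, H* = 0.29/0.0022 = 132; it rises from 77.3.

H* ≈ 132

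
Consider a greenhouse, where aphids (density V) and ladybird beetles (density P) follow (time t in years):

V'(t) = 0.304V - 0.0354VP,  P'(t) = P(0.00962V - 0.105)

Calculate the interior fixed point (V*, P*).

V* ≈ 10.9, P* ≈ 8.59

Set dP/dt = 0 with P > 0: 0.00962V - 0.105 = 0, so V* = 0.105/0.00962 = 10.9.
Set dV/dt = 0 with V > 0: 0.304 - 0.0354P = 0, so P* = 0.304/0.0354 = 8.59.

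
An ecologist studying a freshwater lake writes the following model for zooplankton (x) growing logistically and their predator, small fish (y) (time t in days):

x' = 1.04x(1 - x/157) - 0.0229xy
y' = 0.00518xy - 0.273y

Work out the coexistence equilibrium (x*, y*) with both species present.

x* ≈ 52.7, y* ≈ 30.2

From dy/dt = 0 with y > 0: 0.00518x* = 0.273, so x* = 52.7.
Substitute into dx/dt = 0: 1.04(1 - 52.7/157) = 0.0229y*.
The bracket is 0.664, giving y* = 0.691/0.0229 = 30.2.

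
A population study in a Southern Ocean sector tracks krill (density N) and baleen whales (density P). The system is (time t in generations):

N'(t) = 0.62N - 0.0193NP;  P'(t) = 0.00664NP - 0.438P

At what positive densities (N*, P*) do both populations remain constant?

N* ≈ 66, P* ≈ 32.1

Set dP/dt = 0 with P > 0: 0.00664N - 0.438 = 0, so N* = 0.438/0.00664 = 66.
Set dN/dt = 0 with N > 0: 0.62 - 0.0193P = 0, so P* = 0.62/0.0193 = 32.1.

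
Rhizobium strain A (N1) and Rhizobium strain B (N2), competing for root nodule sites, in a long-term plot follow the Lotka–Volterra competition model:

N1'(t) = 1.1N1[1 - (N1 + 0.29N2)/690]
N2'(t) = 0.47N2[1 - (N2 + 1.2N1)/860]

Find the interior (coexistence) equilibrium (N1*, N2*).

N1* ≈ 676, N2* ≈ 49.1

Setting both brackets to zero gives the nullclines N1 + 0.29N2 = 690 and 1.2N1 + N2 = 860.
Substituting N2 = 860 - 1.2N1 into the first: N1(1 - 0.29·1.2) = 690 - 0.29·860.
So N1* = 441/0.652 = 676, and then N2* = 860 - 1.2·676 = 49.1.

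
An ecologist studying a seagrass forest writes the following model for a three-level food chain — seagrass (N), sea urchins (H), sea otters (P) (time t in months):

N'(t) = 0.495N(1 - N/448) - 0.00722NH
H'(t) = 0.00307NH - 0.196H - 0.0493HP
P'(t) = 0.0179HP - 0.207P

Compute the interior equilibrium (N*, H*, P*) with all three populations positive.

N* ≈ 372, H* ≈ 11.6, P* ≈ 19.2

From dP/dt = 0: 0.0179H* = 0.207, so H* = 11.6.
From dN/dt = 0: 0.495(1 - N*/448) = 0.00722·11.6, giving N* = 448·(1 - 0.169) = 372.
From dH/dt = 0: 0.00307·372 - 0.196 = 0.0493P*, so P* = 0.947/0.0493 = 19.2.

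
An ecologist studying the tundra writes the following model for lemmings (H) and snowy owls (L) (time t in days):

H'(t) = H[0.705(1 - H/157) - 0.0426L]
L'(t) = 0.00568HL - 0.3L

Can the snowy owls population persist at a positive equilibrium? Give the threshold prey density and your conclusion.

The predator equation gives dL/dt > 0 only when H > 0.3/0.00568 = 52.8.
Without the predator, H → K = 157. Since 157 > 52.8, the predator can invade and persist.

Threshold H = 52.8; K > 52.8, so yes, the predator persists.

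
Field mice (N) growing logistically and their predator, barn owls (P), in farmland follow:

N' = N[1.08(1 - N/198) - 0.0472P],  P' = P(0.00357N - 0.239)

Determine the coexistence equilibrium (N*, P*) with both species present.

From dP/dt = 0 with P > 0: 0.00357N* = 0.239, so N* = 66.9.
Substitute into dN/dt = 0: 1.08(1 - 66.9/198) = 0.0472P*.
The bracket is 0.662, giving P* = 0.715/0.0472 = 15.1.

N* ≈ 66.9, P* ≈ 15.1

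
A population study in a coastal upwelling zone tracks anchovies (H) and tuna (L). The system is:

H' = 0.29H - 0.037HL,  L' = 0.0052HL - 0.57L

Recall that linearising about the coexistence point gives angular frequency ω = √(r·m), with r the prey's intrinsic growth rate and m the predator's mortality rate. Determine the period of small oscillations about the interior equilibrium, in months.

Here r = 0.29 and m = 0.57, so r·m = 0.165.
ω = √0.165 = 0.407 per month, hence T = 2π/ω ≈ 15.5 months.

T ≈ 15.5 months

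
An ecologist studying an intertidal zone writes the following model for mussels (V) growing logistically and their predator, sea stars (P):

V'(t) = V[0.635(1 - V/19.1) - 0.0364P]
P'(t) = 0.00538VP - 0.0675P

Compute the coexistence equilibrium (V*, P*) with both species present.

From dP/dt = 0 with P > 0: 0.00538V* = 0.0675, so V* = 12.5.
Substitute into dV/dt = 0: 0.635(1 - 12.5/19.1) = 0.0364P*.
The bracket is 0.343, giving P* = 0.218/0.0364 = 5.99.

V* ≈ 12.5, P* ≈ 5.99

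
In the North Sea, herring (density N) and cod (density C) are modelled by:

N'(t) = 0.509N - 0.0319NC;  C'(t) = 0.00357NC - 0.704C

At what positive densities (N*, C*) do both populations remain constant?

N* ≈ 197, C* ≈ 16

Set dC/dt = 0 with C > 0: 0.00357N - 0.704 = 0, so N* = 0.704/0.00357 = 197.
Set dN/dt = 0 with N > 0: 0.509 - 0.0319C = 0, so C* = 0.509/0.0319 = 16.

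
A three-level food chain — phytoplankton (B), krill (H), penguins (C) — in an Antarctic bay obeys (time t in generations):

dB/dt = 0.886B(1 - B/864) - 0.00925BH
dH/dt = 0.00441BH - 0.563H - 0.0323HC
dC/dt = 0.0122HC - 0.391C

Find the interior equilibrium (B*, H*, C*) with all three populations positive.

From dC/dt = 0: 0.0122H* = 0.391, so H* = 32.
From dB/dt = 0: 0.886(1 - B*/864) = 0.00925·32, giving B* = 864·(1 - 0.335) = 575.
From dH/dt = 0: 0.00441·575 - 0.563 = 0.0323C*, so C* = 1.97/0.0323 = 61.1.

B* ≈ 575, H* ≈ 32, C* ≈ 61.1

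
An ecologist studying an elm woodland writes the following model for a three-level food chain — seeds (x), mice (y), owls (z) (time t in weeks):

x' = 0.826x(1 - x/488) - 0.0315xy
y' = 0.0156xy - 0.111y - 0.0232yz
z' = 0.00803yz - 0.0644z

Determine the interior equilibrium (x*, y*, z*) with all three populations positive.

From dz/dt = 0: 0.00803y* = 0.0644, so y* = 8.02.
From dx/dt = 0: 0.826(1 - x*/488) = 0.0315·8.02, giving x* = 488·(1 - 0.306) = 339.
From dy/dt = 0: 0.0156·339 - 0.111 = 0.0232z*, so z* = 5.17/0.0232 = 223.

x* ≈ 339, y* ≈ 8.02, z* ≈ 223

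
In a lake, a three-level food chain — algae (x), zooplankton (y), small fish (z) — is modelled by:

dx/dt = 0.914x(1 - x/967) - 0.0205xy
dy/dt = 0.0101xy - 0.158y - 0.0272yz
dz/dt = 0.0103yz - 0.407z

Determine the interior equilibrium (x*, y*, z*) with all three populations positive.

x* ≈ 110, y* ≈ 39.5, z* ≈ 35

From dz/dt = 0: 0.0103y* = 0.407, so y* = 39.5.
From dx/dt = 0: 0.914(1 - x*/967) = 0.0205·39.5, giving x* = 967·(1 - 0.886) = 110.
From dy/dt = 0: 0.0101·110 - 0.158 = 0.0272z*, so z* = 0.953/0.0272 = 35.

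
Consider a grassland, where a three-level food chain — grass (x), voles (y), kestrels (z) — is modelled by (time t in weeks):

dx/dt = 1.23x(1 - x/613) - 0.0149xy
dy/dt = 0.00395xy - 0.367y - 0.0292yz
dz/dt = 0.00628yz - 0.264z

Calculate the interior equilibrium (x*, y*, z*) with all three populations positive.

From dz/dt = 0: 0.00628y* = 0.264, so y* = 42.
From dx/dt = 0: 1.23(1 - x*/613) = 0.0149·42, giving x* = 613·(1 - 0.509) = 301.
From dy/dt = 0: 0.00395·301 - 0.367 = 0.0292z*, so z* = 0.821/0.0292 = 28.1.

x* ≈ 301, y* ≈ 42, z* ≈ 28.1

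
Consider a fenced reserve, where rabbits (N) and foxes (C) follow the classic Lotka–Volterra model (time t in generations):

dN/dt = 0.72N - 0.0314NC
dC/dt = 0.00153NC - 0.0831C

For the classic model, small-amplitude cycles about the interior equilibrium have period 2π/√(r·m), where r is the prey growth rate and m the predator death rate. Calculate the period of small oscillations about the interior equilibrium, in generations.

T ≈ 25.7 generations

Here r = 0.72 and m = 0.0831, so r·m = 0.0598.
ω = √0.0598 = 0.245 per generation, hence T = 2π/ω ≈ 25.7 generations.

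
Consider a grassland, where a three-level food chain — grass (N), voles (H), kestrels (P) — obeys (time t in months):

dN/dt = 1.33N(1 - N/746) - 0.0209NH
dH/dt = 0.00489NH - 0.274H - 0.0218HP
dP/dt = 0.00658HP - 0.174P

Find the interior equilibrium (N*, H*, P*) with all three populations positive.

From dP/dt = 0: 0.00658H* = 0.174, so H* = 26.4.
From dN/dt = 0: 1.33(1 - N*/746) = 0.0209·26.4, giving N* = 746·(1 - 0.416) = 436.
From dH/dt = 0: 0.00489·436 - 0.274 = 0.0218P*, so P* = 1.86/0.0218 = 85.2.

N* ≈ 436, H* ≈ 26.4, P* ≈ 85.2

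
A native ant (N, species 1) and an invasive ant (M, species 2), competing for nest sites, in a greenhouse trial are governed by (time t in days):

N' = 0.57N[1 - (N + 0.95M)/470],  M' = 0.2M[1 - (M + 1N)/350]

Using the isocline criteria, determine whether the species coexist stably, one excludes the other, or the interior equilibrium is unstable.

Compare the nullcline intercepts: K1/α12 = 470/0.95 = 495 > K2 = 350; K2/α21 = 350/1 = 350 < K1 = 470.
Since the inequalities point opposite ways, species 1 can invade but species 2 cannot.

species 1 excludes species 2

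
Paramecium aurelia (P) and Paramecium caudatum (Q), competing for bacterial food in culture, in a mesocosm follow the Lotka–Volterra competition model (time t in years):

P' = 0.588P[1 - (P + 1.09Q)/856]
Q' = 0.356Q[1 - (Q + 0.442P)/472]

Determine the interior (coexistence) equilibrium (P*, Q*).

Setting both brackets to zero gives the nullclines P + 1.09Q = 856 and 0.442P + Q = 472.
Substituting Q = 472 - 0.442P into the first: P(1 - 1.09·0.442) = 856 - 1.09·472.
So P* = 342/0.518 = 659, and then Q* = 472 - 0.442·659 = 181.

P* ≈ 659, Q* ≈ 181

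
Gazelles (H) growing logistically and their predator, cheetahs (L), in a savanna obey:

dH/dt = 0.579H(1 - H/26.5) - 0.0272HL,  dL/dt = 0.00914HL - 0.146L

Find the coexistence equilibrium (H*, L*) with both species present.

H* ≈ 16, L* ≈ 8.46

From dL/dt = 0 with L > 0: 0.00914H* = 0.146, so H* = 16.
Substitute into dH/dt = 0: 0.579(1 - 16/26.5) = 0.0272L*.
The bracket is 0.397, giving L* = 0.23/0.0272 = 8.46.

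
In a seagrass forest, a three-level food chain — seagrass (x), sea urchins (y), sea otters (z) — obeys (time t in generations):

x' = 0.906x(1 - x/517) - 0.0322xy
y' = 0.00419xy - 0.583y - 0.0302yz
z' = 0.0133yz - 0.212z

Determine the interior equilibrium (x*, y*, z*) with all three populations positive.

From dz/dt = 0: 0.0133y* = 0.212, so y* = 15.9.
From dx/dt = 0: 0.906(1 - x*/517) = 0.0322·15.9, giving x* = 517·(1 - 0.567) = 224.
From dy/dt = 0: 0.00419·224 - 0.583 = 0.0302z*, so z* = 0.356/0.0302 = 11.8.

x* ≈ 224, y* ≈ 15.9, z* ≈ 11.8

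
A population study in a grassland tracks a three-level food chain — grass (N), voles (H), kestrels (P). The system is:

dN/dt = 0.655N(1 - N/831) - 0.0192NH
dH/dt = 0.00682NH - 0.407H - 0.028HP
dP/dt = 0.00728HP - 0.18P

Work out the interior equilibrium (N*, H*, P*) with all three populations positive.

N* ≈ 229, H* ≈ 24.7, P* ≈ 41.2

From dP/dt = 0: 0.00728H* = 0.18, so H* = 24.7.
From dN/dt = 0: 0.655(1 - N*/831) = 0.0192·24.7, giving N* = 831·(1 - 0.725) = 229.
From dH/dt = 0: 0.00682·229 - 0.407 = 0.028P*, so P* = 1.15/0.028 = 41.2.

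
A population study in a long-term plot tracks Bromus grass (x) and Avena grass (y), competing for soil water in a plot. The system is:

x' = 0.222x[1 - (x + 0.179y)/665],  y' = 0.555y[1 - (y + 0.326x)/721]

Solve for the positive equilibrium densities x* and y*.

x* ≈ 569, y* ≈ 535

Setting both brackets to zero gives the nullclines x + 0.179y = 665 and 0.326x + y = 721.
Substituting y = 721 - 0.326x into the first: x(1 - 0.179·0.326) = 665 - 0.179·721.
So x* = 536/0.942 = 569, and then y* = 721 - 0.326·569 = 535.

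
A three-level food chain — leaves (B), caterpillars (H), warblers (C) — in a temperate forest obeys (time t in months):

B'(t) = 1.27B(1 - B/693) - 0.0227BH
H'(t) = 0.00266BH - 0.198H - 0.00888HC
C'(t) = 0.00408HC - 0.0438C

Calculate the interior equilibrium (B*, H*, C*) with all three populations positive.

From dC/dt = 0: 0.00408H* = 0.0438, so H* = 10.7.
From dB/dt = 0: 1.27(1 - B*/693) = 0.0227·10.7, giving B* = 693·(1 - 0.192) = 560.
From dH/dt = 0: 0.00266·560 - 0.198 = 0.00888C*, so C* = 1.29/0.00888 = 145.

B* ≈ 560, H* ≈ 10.7, C* ≈ 145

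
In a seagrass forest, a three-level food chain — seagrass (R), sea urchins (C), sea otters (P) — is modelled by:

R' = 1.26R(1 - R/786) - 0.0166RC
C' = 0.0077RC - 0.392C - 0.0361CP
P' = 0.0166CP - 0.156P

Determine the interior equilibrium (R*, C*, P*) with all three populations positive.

R* ≈ 689, C* ≈ 9.4, P* ≈ 136

From dP/dt = 0: 0.0166C* = 0.156, so C* = 9.4.
From dR/dt = 0: 1.26(1 - R*/786) = 0.0166·9.4, giving R* = 786·(1 - 0.124) = 689.
From dC/dt = 0: 0.0077·689 - 0.392 = 0.0361P*, so P* = 4.91/0.0361 = 136.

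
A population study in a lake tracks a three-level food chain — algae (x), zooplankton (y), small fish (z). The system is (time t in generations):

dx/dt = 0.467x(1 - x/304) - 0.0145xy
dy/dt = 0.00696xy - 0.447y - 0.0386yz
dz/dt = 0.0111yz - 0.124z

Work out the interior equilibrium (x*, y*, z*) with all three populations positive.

From dz/dt = 0: 0.0111y* = 0.124, so y* = 11.2.
From dx/dt = 0: 0.467(1 - x*/304) = 0.0145·11.2, giving x* = 304·(1 - 0.347) = 199.
From dy/dt = 0: 0.00696·199 - 0.447 = 0.0386z*, so z* = 0.935/0.0386 = 24.2.

x* ≈ 199, y* ≈ 11.2, z* ≈ 24.2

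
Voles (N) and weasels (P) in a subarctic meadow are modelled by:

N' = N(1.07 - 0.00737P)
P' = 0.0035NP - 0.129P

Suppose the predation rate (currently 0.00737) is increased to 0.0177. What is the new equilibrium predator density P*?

P* ≈ 60.5

At the interior fixed point, setting dN/dt = 0 with N > 0 fixes P* = (prey growth rate)/(NP coefficient) — independent of the other coefficients.
With the change, P* = 1.07/0.0177 = 60.5; it falls from 145.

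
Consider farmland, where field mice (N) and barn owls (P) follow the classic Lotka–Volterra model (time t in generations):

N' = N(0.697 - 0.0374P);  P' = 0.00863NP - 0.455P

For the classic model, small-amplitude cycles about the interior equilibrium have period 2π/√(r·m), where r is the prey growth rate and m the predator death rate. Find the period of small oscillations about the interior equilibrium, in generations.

Here r = 0.697 and m = 0.455, so r·m = 0.317.
ω = √0.317 = 0.563 per generation, hence T = 2π/ω ≈ 11.2 generations.

T ≈ 11.2 generations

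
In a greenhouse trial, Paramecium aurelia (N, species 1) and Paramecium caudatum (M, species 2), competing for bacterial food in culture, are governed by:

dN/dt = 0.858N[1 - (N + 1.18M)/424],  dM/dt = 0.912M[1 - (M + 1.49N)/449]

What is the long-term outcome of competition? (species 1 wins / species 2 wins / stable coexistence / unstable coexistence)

unstable coexistence (outcome depends on initial conditions)

Compare the nullcline intercepts: K1/α12 = 424/1.18 = 359 < K2 = 449; K2/α21 = 449/1.49 = 301 < K1 = 424.
Since both are reversed, neither can invade when rare; the interior point is a saddle.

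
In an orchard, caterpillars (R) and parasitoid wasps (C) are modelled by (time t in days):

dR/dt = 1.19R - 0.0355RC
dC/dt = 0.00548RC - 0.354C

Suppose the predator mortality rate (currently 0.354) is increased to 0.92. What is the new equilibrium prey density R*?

At the interior fixed point, setting dC/dt = 0 with C > 0 fixes R* = (predator death rate)/(RC coefficient) — independent of the other coefficients.
With the change, R* = 0.92/0.00548 = 168; it rises from 64.6.

R* ≈ 168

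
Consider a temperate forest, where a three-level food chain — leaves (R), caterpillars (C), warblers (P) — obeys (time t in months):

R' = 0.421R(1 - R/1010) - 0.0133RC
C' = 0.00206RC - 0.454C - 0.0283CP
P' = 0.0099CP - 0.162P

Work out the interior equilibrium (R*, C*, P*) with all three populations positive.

From dP/dt = 0: 0.0099C* = 0.162, so C* = 16.4.
From dR/dt = 0: 0.421(1 - R*/1010) = 0.0133·16.4, giving R* = 1010·(1 - 0.517) = 488.
From dC/dt = 0: 0.00206·488 - 0.454 = 0.0283P*, so P* = 0.551/0.0283 = 19.5.

R* ≈ 488, C* ≈ 16.4, P* ≈ 19.5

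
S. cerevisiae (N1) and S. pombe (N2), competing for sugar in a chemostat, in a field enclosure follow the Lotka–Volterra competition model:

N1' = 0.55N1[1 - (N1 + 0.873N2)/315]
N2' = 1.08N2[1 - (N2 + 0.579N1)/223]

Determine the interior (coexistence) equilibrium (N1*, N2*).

N1* ≈ 243, N2* ≈ 82.1

Setting both brackets to zero gives the nullclines N1 + 0.873N2 = 315 and 0.579N1 + N2 = 223.
Substituting N2 = 223 - 0.579N1 into the first: N1(1 - 0.873·0.579) = 315 - 0.873·223.
So N1* = 120/0.495 = 243, and then N2* = 223 - 0.579·243 = 82.1.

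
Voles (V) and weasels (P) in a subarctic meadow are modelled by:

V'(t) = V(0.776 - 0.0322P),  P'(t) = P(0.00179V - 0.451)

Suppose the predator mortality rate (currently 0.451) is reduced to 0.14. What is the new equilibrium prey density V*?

V* ≈ 78.2

At the interior fixed point, setting dP/dt = 0 with P > 0 fixes V* = (predator death rate)/(VP coefficient) — independent of the other coefficients.
With the change, V* = 0.14/0.00179 = 78.2; it falls from 252.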